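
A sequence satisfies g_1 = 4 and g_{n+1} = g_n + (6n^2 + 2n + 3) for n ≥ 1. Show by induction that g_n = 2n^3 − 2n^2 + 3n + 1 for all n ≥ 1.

Base case: g_1 = 4, and 2·1^3 − 2·1^2 + 3·1 + 1 = 4.
Assume g_m = 2m^3 − 2m^2 + 3m + 1.
Then g_{m+1} = g_m + (6m^2 + 2m + 3) = (2m^3 − 2m^2 + 3m + 1) + (6m^2 + 2m + 3) = 2m^3 + 4m^2 + 5m + 4,
and 2·(m+1)^3 − 2·(m+1)^2 + 3·(m+1) + 1 = 2m^3 + 4m^2 + 5m + 4.
By induction, g_n = 2n^3 − 2n^2 + 3n + 1 for all n ≥ 1.

g_n = 2n^3 − 2n^2 + 3n + 1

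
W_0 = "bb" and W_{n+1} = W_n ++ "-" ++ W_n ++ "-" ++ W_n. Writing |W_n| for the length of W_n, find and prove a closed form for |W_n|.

Claim: |W_n| = 3^{n+1} − 1.

Base case: |W_0| = 2, and 3^{0+1} − 1 = 2.
Assume |W_m| = 3^{m+1} − 1.
Then |W_{m+1}| = 3|W_m| + 2 = 3(3^{m+1} − 1) + 2 = 3^{m+2} − 3 + 2 = 3^{m+2} − 1.
Hence |W_n| = 3^{n+1} − 1 for every n ≥ 0, by induction.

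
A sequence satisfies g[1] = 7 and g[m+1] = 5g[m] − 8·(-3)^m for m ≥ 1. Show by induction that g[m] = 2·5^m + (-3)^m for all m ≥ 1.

Base case: g[1] = 7, and 2·5^1 + (-3)^1 = 10 − 3 = 7.
Assume g[k] = 2·5^k + (-3)^k for some k ≥ 1.
Then g[k+1] = 5g[k] − 8·(-3)^k = 5·(2·5^k + (-3)^k) − 8·(-3)^k = 2·5^{k+1} + 5·(-3)^k − 8·(-3)^k = 2·5^{k+1} − 3·(-3)^k = 2·5^{k+1} + (-3)^{k+1}.
So the formula holds for k+1, and by induction g[m] = 2·5^m + (-3)^m for all m ≥ 1.

g[m] = 2·5^m + (-3)^m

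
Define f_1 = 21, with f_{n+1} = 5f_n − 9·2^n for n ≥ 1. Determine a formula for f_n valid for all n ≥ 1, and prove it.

Claim: f_n = 3·5^n + 3·2^n.

Base case: f_1 = 21, and 3·5^1 + 3·2^1 = 15 + 6 = 21.
Assume f_j = 3·5^j + 3·2^j for some j ≥ 1.
Then f_{j+1} = 5f_j − 9·2^j = 5·(3·5^j + 3·2^j) − 9·2^j = 3·5^{j+1} + 15·2^j − 9·2^j = 3·5^{j+1} + 6·2^j = 3·5^{j+1} + 3·2^{j+1}.
Hence f_n = 3·5^n + 3·2^n for every n ≥ 1, by induction.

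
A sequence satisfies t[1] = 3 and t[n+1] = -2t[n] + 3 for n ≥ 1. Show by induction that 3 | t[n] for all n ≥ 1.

Base case: t[1] = 3 = 3·1, so 3 | t[1].
Assume 3 | t[k], so t[k] = 3s for some integer s.
Then t[k+1] = -2t[k] + 3 = -2·(3s) + 3 = 3(-2s + 1), so 3 | t[k+1].
By induction, 3 | t[n] for all n ≥ 1.

3 | t[n]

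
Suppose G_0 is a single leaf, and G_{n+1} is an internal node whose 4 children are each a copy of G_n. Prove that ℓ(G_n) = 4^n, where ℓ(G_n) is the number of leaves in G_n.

Base case: ℓ(G_0) = 1, and 4^0 = 1.
Assume ℓ(G_m) = 4^m.
Then ℓ(G_{m+1}) = 4·ℓ(G_m) = 4·4^m = 4^{m+1}.
So the formula holds for m+1, and by induction ℓ(G_n) = 4^n for all n ≥ 0.

ℓ(G_n) = 4^n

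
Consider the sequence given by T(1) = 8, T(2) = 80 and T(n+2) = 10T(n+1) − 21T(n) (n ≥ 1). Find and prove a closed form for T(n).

Claim: T(n) = 2·7^n − 2·3^n.

Base cases: T(1) = 8 and 2·7^1 − 2·3^1 = 8; T(2) = 80 and 2·7^2 − 2·3^2 = 80.
Assume T(j) = 2·7^j − 2·3^j for all 1 ≤ j ≤ r, where r ≥ 2.
Then T(r+1) = 10T(r) − 21T(r−1) = 10·(2·7^r − 2·3^r) − 21·(2·7^{r−1} − 2·3^{r−1}) = 2·(10·7 − 21)7^{r−1} − 2·(10·3 − 21)3^{r−1} = 98·7^{r−1} − 18·3^{r−1} = 2·7^{r+1} − 2·3^{r+1}.
So the formula holds for r+1, and by strong induction T(n) = 2·7^n − 2·3^n for all n ≥ 1.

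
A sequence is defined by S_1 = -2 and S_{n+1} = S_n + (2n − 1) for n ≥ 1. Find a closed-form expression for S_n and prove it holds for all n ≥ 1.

Claim: S_n = n^2 − 2n − 1.

Base case: S_1 = -2, and 1^2 − 2·1 − 1 = -2.
Assume S_m = m^2 − 2m − 1.
Then S_{m+1} = S_m + (2m − 1) = (m^2 − 2m − 1) + (2m − 1) = m^2 − 2,
and (m+1)^2 − 2·(m+1) − 1 = m^2 − 2.
This completes the inductive step, so S_n = n^2 − 2n − 1 for all n ≥ 1.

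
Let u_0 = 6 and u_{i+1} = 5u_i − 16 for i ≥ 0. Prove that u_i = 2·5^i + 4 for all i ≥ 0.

Base case: u_0 = 6, and 2·5^0 + 4 = 2 + 4 = 6.
Assume u_k = 2·5^k + 4 for some k ≥ 0.
Then u_{k+1} = 5u_k − 16 = 5·(2·5^k + 4) − 16 = 10·5^k + 20 − 16 = 2·5^{k+1} + 4.
By induction, u_i = 2·5^i + 4 for all i ≥ 0.

u_i = 2·5^i + 4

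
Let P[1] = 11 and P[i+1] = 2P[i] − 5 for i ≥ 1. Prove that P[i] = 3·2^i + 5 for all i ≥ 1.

Base case: P[1] = 11, and 3·2^1 + 5 = 6 + 5 = 11.
Assume P[j] = 3·2^j + 5 for some j ≥ 1.
Then P[j+1] = 2P[j] − 5 = 2·(3·2^j + 5) − 5 = 6·2^j + 10 − 5 = 3·2^{j+1} + 5.
This completes the inductive step, so P[i] = 3·2^i + 5 for all i ≥ 1.

P[i] = 3·2^i + 5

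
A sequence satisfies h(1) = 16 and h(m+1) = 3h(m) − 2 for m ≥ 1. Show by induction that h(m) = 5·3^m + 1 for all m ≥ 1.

Base case: h(1) = 16, and 5·3^1 + 1 = 15 + 1 = 16.
Assume h(j) = 5·3^j + 1 for some j ≥ 1.
Then h(j+1) = 3h(j) − 2 = 3·(5·3^j + 1) − 2 = 15·3^j + 3 − 2 = 5·3^{j+1} + 1.
By induction, h(m) = 5·3^m + 1 for all m ≥ 1.

h(m) = 5·3^m + 1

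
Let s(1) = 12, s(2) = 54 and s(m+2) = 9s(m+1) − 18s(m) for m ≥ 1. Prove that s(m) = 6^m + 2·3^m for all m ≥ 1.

Base cases: s(1) = 12 and 6^1 + 2·3^1 = 12; s(2) = 54 and 6^2 + 2·3^2 = 54.
Assume s(j) = 6^j + 2·3^j for all 1 ≤ j ≤ k, where k ≥ 2.
Then s(k+1) = 9s(k) − 18s(k−1) = 9·(6^k + 2·3^k) − 18·(6^{k−1} + 2·3^{k−1}) = (9·6 − 18)6^{k−1} + 2·(9·3 − 18)3^{k−1} = 36·6^{k−1} + 18·3^{k−1} = 6^{k+1} + 2·3^{k+1}.
By strong induction, s(m) = 6^m + 2·3^m for all m ≥ 1.

s(m) = 6^m + 2·3^m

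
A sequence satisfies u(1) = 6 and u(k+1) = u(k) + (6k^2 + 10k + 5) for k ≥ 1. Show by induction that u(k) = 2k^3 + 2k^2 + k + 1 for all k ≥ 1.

Base case: u(1) = 6, and 2·1^3 + 2·1^2 + 1 + 1 = 6.
Assume u(r) = 2r^3 + 2r^2 + r + 1.
Then u(r+1) = u(r) + (6r^2 + 10r + 5) = (2r^3 + 2r^2 + r + 1) + (6r^2 + 10r + 5) = 2r^3 + 8r^2 + 11r + 6,
and 2·(r+1)^3 + 2·(r+1)^2 + (r+1) + 1 = 2r^3 + 8r^2 + 11r + 6.
By induction, u(k) = 2k^3 + 2k^2 + k + 1 for all k ≥ 1.

u(k) = 2k^3 + 2k^2 + k + 1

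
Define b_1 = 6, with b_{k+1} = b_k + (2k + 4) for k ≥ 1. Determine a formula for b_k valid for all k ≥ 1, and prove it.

Claim: b_k = k^2 + 3k + 2.

Base case: b_1 = 6, and 1^2 + 3·1 + 2 = 6.
Assume b_m = m^2 + 3m + 2.
Then b_{m+1} = b_m + (2m + 4) = (m^2 + 3m + 2) + (2m + 4) = m^2 + 5m + 6,
and (m+1)^2 + 3·(m+1) + 2 = m^2 + 5m + 6.
This completes the inductive step, so b_k = k^2 + 3k + 2 for all k ≥ 1.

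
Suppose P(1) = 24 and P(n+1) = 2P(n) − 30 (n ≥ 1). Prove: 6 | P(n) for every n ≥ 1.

Base case: P(1) = 24 = 6·4, so 6 | P(1).
Assume 6 | P(m), so P(m) = 6t for some integer t.
Then P(m+1) = 2P(m) − 30 = 2·(6t) − 30 = 6(2t − 5), so 6 | P(m+1).
By induction, 6 | P(n) for all n ≥ 1.

6 | P(n)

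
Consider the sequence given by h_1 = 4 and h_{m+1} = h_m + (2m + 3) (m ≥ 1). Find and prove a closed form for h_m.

Claim: h_m = m^2 + 2m + 1.

Base case: h_1 = 4, and 1^2 + 2·1 + 1 = 4.
Assume h_r = r^2 + 2r + 1.
Then h_{r+1} = h_r + (2r + 3) = (r^2 + 2r + 1) + (2r + 3) = r^2 + 4r + 4,
and (r+1)^2 + 2·(r+1) + 1 = r^2 + 4r + 4.
This completes the inductive step, so h_m = m^2 + 2m + 1 for all m ≥ 1.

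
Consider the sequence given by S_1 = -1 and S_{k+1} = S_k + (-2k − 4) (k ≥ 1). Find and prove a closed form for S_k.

Claim: S_k = -k^2 − 3k + 3.

Base case: S_1 = -1, and -1^2 − 3·1 + 3 = -1.
Assume S_m = -m^2 − 3m + 3.
Then S_{m+1} = S_m + (-2m − 4) = (-m^2 − 3m + 3) + (-2m − 4) = -m^2 − 5m − 1,
and -(m+1)^2 − 3·(m+1) + 3 = -m^2 − 5m − 1.
By induction, S_k = -k^2 − 3k + 3 for all k ≥ 1.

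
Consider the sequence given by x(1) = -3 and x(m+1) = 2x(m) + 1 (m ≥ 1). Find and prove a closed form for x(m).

Claim: x(m) = -2^m − 1.

Base case: x(1) = -3, and -2^1 − 1 = -2 − 1 = -3.
Assume x(j) = -2^j − 1 for some j ≥ 1.
Then x(j+1) = 2x(j) + 1 = 2·(-2^j − 1) + 1 = -2^{j+1} − 2 + 1 = -2^{j+1} − 1.
This completes the inductive step, so x(m) = -2^m − 1 for all m ≥ 1.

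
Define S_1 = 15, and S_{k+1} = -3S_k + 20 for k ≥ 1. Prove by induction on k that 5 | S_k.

Base case: S_1 = 15 = 5·3, so 5 | S_1.
Assume 5 | S_r, so S_r = 5t for some integer t.
Then S_{r+1} = -3S_r + 20 = -3·(5t) + 20 = 5(-3t + 4), so 5 | S_{r+1}.
By induction, 5 | S_k for all k ≥ 1.

5 | S_k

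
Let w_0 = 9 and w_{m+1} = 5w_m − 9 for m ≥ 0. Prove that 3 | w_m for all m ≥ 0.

Base case: w_0 = 9 = 3·3, so 3 | w_0.
Assume 3 | w_j, so w_j = 3t for some integer t.
Then w_{j+1} = 5w_j − 9 = 5·(3t) − 9 = 3(5t − 3), so 3 | w_{j+1}.
So the property holds for j+1, and by induction 3 | w_m for all m ≥ 0.

3 | w_m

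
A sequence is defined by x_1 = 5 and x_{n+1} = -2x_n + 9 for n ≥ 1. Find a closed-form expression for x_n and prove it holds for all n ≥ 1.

Claim: x_n = -(-2)^n + 3.

Base case: x_1 = 5, and -(-2)^1 + 3 = 2 + 3 = 5.
Assume x_k = -(-2)^k + 3 for some k ≥ 1.
Then x_{k+1} = -2x_k + 9 = -2·(-(-2)^k + 3) + 9 = 2·(-2)^k − 6 + 9 = -(-2)^{k+1} + 3.
This completes the inductive step, so x_n = -(-2)^n + 3 for all n ≥ 1.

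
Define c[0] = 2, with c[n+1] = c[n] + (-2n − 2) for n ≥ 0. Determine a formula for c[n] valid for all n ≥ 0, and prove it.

Claim: c[n] = -n^2 − n + 2.

Base case: c[0] = 2, and -0^2 − 0 + 2 = 2.
Assume c[j] = -j^2 − j + 2.
Then c[j+1] = c[j] + (-2j − 2) = (-j^2 − j + 2) + (-2j − 2) = -j^2 − 3j,
and -(j+1)^2 − (j+1) + 2 = -j^2 − 3j.
By induction, c[n] = -n^2 − n + 2 for all n ≥ 0.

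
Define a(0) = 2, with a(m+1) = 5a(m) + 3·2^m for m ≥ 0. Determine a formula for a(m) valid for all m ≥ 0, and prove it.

Claim: a(m) = 3·5^m − 2^m.

Base case: a(0) = 2, and 3·5^0 − 2^0 = 3 − 1 = 2.
Assume a(r) = 3·5^r − 2^r for some r ≥ 0.
Then a(r+1) = 5a(r) + 3·2^r = 5·(3·5^r − 2^r) + 3·2^r = 3·5^{r+1} − 5·2^r + 3·2^r = 3·5^{r+1} − 2·2^r = 3·5^{r+1} − 2^{r+1}.
By induction, a(m) = 3·5^m − 2^m for all m ≥ 0.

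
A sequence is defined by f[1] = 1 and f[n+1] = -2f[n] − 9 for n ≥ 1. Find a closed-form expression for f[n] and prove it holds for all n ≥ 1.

Claim: f[n] = -2·(-2)^n − 3.

Base case: f[1] = 1, and -2·(-2)^1 − 3 = 4 − 3 = 1.
Assume f[m] = -2·(-2)^m − 3 for some m ≥ 1.
Then f[m+1] = -2f[m] − 9 = -2·(-2·(-2)^m − 3) − 9 = 4·(-2)^m + 6 − 9 = -2·(-2)^{m+1} − 3.
By induction, f[n] = -2·(-2)^n − 3 for all n ≥ 1.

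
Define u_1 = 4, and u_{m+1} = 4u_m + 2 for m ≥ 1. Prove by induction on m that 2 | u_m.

Base case: u_1 = 4 = 2·2, so 2 | u_1.
Assume 2 | u_j, so u_j = 2t for some integer t.
Then u_{j+1} = 4u_j + 2 = 4·(2t) + 2 = 2(4t + 1), so 2 | u_{j+1}.
So the property holds for j+1, and by induction 2 | u_m for all m ≥ 1.

2 | u_m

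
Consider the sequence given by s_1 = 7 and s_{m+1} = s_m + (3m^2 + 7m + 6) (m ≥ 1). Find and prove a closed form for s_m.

Claim: s_m = m^3 + 2m^2 + 3m + 1.

Base case: s_1 = 7, and 1^3 + 2·1^2 + 3·1 + 1 = 7.
Assume s_r = r^3 + 2r^2 + 3r + 1.
Then s_{r+1} = s_r + (3r^2 + 7r + 6) = (r^3 + 2r^2 + 3r + 1) + (3r^2 + 7r + 6) = r^3 + 5r^2 + 10r + 7,
and (r+1)^3 + 2·(r+1)^2 + 3·(r+1) + 1 = r^3 + 5r^2 + 10r + 7.
This completes the inductive step, so s_m = m^3 + 2m^2 + 3m + 1 for all m ≥ 1.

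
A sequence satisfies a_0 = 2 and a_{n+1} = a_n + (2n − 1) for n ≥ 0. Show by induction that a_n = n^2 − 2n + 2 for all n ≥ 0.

Base case: a_0 = 2, and 0^2 − 2·0 + 2 = 2.
Assume a_k = k^2 − 2k + 2.
Then a_{k+1} = a_k + (2k − 1) = (k^2 − 2k + 2) + (2k − 1) = k^2 + 1,
and (k+1)^2 − 2·(k+1) + 2 = k^2 + 1.
This completes the inductive step, so a_n = n^2 − 2n + 2 for all n ≥ 0.

a_n = n^2 − 2n + 2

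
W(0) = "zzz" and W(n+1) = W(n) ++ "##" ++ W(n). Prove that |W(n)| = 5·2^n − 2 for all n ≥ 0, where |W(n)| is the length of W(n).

Base case: |W(0)| = 3, and 5·2^0 − 2 = 3.
Assume |W(r)| = 5·2^r − 2.
Then |W(r+1)| = |W(r)| + 2 + |W(r)| = 2|W(r)| + 2 = 2(5·2^r − 2) + 2 = 5·2^{r+1} − 4 + 2 = 5·2^{r+1} − 2.
So the formula holds for r+1, and by induction |W(n)| = 5·2^n − 2 for all n ≥ 0.

|W(n)| = 5·2^n − 2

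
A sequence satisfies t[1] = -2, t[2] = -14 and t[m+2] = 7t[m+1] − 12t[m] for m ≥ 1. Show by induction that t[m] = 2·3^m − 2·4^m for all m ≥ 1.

Base cases: t[1] = -2 and 2·3^1 − 2·4^1 = -2; t[2] = -14 and 2·3^2 − 2·4^2 = -14.
Assume t[j] = 2·3^j − 2·4^j for all 1 ≤ j ≤ k, where k ≥ 2.
Then t[k+1] = 7t[k] − 12t[k−1] = 7·(2·3^k − 2·4^k) − 12·(2·3^{k−1} − 2·4^{k−1}) = 2·(7·3 − 12)3^{k−1} − 2·(7·4 − 12)4^{k−1} = 18·3^{k−1} − 32·4^{k−1} = 2·3^{k+1} − 2·4^{k+1}.
By strong induction, t[m] = 2·3^m − 2·4^m for all m ≥ 1.

t[m] = 2·3^m − 2·4^m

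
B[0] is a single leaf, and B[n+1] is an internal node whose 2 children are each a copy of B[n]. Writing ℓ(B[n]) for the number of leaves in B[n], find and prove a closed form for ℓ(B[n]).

Claim: ℓ(B[n]) = 2^n.

Base case: ℓ(B[0]) = 1, and 2^0 = 1.
Assume ℓ(B[m]) = 2^m.
Then ℓ(B[m+1]) = 2·ℓ(B[m]) = 2·2^m = 2^{m+1}.
This completes the inductive step, so ℓ(B[n]) = 2^n for all n ≥ 0.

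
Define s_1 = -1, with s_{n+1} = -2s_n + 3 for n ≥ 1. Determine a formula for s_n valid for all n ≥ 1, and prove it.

Claim: s_n = (-2)^n + 1.

Base case: s_1 = -1, and (-2)^1 + 1 = -2 + 1 = -1.
Assume s_m = (-2)^m + 1 for some m ≥ 1.
Then s_{m+1} = -2s_m + 3 = -2·((-2)^m + 1) + 3 = -2·(-2)^m − 2 + 3 = (-2)^{m+1} + 1.
So the formula holds for m+1, and by induction s_n = (-2)^n + 1 for all n ≥ 1.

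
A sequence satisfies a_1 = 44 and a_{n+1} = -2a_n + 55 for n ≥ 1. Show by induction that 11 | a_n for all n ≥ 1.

Base case: a_1 = 44 = 11·4, so 11 | a_1.
Assume 11 | a_k, so a_k = 11t for some integer t.
Then a_{k+1} = -2a_k + 55 = -2·(11t) + 55 = 11(-2t + 5), so 11 | a_{k+1}.
Hence 11 | a_n for every n ≥ 1, by induction.

11 | a_n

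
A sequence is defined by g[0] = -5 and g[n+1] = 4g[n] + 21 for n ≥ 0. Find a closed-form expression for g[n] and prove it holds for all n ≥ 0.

Claim: g[n] = 2·4^n − 7.

Base case: g[0] = -5, and 2·4^0 − 7 = 2 − 7 = -5.
Assume g[j] = 2·4^j − 7 for some j ≥ 0.
Then g[j+1] = 4g[j] + 21 = 4·(2·4^j − 7) + 21 = 8·4^j − 28 + 21 = 2·4^{j+1} − 7.
This completes the inductive step, so g[n] = 2·4^n − 7 for all n ≥ 0.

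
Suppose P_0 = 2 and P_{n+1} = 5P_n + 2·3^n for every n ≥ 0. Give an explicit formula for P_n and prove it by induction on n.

Claim: P_n = 3·5^n − 3^n.

Base case: P_0 = 2, and 3·5^0 − 3^0 = 3 − 1 = 2.
Assume P_k = 3·5^k − 3^k for some k ≥ 0.
Then P_{k+1} = 5P_k + 2·3^k = 5·(3·5^k − 3^k) + 2·3^k = 3·5^{k+1} − 5·3^k + 2·3^k = 3·5^{k+1} − 3·3^k = 3·5^{k+1} − 3^{k+1}.
By induction, P_n = 3·5^n − 3^n for all n ≥ 0.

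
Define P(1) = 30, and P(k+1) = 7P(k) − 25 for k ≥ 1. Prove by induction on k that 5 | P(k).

Base case: P(1) = 30 = 5·6, so 5 | P(1).
Assume 5 | P(m), so P(m) = 5t for some integer t.
Then P(m+1) = 7P(m) − 25 = 7·(5t) − 25 = 5(7t − 5), so 5 | P(m+1).
Hence 5 | P(k) for every k ≥ 1, by induction.

5 | P(k)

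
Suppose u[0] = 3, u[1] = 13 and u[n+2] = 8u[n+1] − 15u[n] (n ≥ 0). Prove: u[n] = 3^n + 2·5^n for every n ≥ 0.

Base cases: u[0] = 3 and 3^0 + 2·5^0 = 3; u[1] = 13 and 3^1 + 2·5^1 = 13.
Assume u[i] = 3^i + 2·5^i for all 0 ≤ i ≤ j, where j ≥ 1.
Then u[j+1] = 8u[j] − 15u[j−1] = 8·(3^j + 2·5^j) − 15·(3^{j−1} + 2·5^{j−1}) = (8·3 − 15)3^{j−1} + 2·(8·5 − 15)5^{j−1} = 9·3^{j−1} + 50·5^{j−1} = 3^{j+1} + 2·5^{j+1}.
By strong induction, u[n] = 3^n + 2·5^n for all n ≥ 0.

u[n] = 3^n + 2·5^n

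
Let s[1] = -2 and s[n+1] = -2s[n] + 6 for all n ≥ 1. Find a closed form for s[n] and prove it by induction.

Claim: s[n] = 2·(-2)^n + 2.

Base case: s[1] = -2, and 2·(-2)^1 + 2 = -4 + 2 = -2.
Assume s[m] = 2·(-2)^m + 2 for some m ≥ 1.
Then s[m+1] = -2s[m] + 6 = -2·(2·(-2)^m + 2) + 6 = -4·(-2)^m − 4 + 6 = 2·(-2)^{m+1} + 2.
This completes the inductive step, so s[n] = 2·(-2)^n + 2 for all n ≥ 1.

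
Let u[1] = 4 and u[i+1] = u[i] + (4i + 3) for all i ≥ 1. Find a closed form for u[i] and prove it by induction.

Claim: u[i] = 2i^2 + i + 1.

Base case: u[1] = 4, and 2·1^2 + 1 + 1 = 4.
Assume u[j] = 2j^2 + j + 1.
Then u[j+1] = u[j] + (4j + 3) = (2j^2 + j + 1) + (4j + 3) = 2j^2 + 5j + 4,
and 2·(j+1)^2 + (j+1) + 1 = 2j^2 + 5j + 4.
This completes the inductive step, so u[i] = 2i^2 + i + 1 for all i ≥ 1.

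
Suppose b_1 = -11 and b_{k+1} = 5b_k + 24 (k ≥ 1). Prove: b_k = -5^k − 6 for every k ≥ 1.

Base case: b_1 = -11, and -5^1 − 6 = -5 − 6 = -11.
Assume b_m = -5^m − 6 for some m ≥ 1.
Then b_{m+1} = 5b_m + 24 = 5·(-5^m − 6) + 24 = -5^{m+1} − 30 + 24 = -5^{m+1} − 6.
This completes the inductive step, so b_k = -5^k − 6 for all k ≥ 1.

b_k = -5^k − 6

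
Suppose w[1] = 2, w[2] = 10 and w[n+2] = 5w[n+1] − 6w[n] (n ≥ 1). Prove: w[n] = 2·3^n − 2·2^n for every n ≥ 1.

Base cases: w[1] = 2 and 2·3^1 − 2·2^1 = 2; w[2] = 10 and 2·3^2 − 2·2^2 = 10.
Assume w[j] = 2·3^j − 2·2^j for all 1 ≤ j ≤ m, where m ≥ 2.
Then w[m+1] = 5w[m] − 6w[m−1] = 5·(2·3^m − 2·2^m) − 6·(2·3^{m−1} − 2·2^{m−1}) = 2·(5·3 − 6)3^{m−1} − 2·(5·2 − 6)2^{m−1} = 18·3^{m−1} − 8·2^{m−1} = 2·3^{m+1} − 2·2^{m+1}.
By strong induction, w[n] = 2·3^n − 2·2^n for all n ≥ 1.

w[n] = 2·3^n − 2·2^n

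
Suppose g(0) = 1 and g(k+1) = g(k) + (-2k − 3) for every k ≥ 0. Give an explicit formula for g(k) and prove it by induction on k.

Claim: g(k) = -k^2 − 2k + 1.

Base case: g(0) = 1, and -0^2 − 2·0 + 1 = 1.
Assume g(r) = -r^2 − 2r + 1.
Then g(r+1) = g(r) + (-2r − 3) = (-r^2 − 2r + 1) + (-2r − 3) = -r^2 − 4r − 2,
and -(r+1)^2 − 2·(r+1) + 1 = -r^2 − 4r − 2.
This completes the inductive step, so g(k) = -k^2 − 2k + 1 for all k ≥ 0.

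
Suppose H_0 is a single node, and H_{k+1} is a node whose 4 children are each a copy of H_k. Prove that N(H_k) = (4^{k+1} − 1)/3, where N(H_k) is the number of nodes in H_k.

Base case: N(H_0) = 1, and (4^{0+1} − 1)/3 = 1.
Assume N(H_r) = (4^{r+1} − 1)/3.
Then N(H_{r+1}) = 1 + 4N(H_r) = 1 + 4·(4^{r+1} − 1)/3 = 1 + (4^{r+2} − 4)/3 = (3 + 4^{r+2} − 4)/3 = (4^{r+2} − 1)/3.
So the formula holds for r+1, and by induction N(H_k) = (4^{k+1} − 1)/3 for all k ≥ 0.

N(H_k) = (4^{k+1} − 1)/3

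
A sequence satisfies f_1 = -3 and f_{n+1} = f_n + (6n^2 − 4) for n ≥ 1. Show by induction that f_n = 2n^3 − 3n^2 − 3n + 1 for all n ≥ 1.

Base case: f_1 = -3, and 2·1^3 − 3·1^2 − 3·1 + 1 = -3.
Assume f_j = 2j^3 − 3j^2 − 3j + 1.
Then f_{j+1} = f_j + (6j^2 − 4) = (2j^3 − 3j^2 − 3j + 1) + (6j^2 − 4) = 2j^3 + 3j^2 − 3j − 3,
and 2·(j+1)^3 − 3·(j+1)^2 − 3·(j+1) + 1 = 2j^3 + 3j^2 − 3j − 3.
Hence f_n = 2n^3 − 3n^2 − 3n + 1 for every n ≥ 1, by induction.

f_n = 2n^3 − 3n^2 − 3n + 1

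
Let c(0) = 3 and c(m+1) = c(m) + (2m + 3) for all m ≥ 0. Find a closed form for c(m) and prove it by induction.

Claim: c(m) = m^2 + 2m + 3.

Base case: c(0) = 3, and 0^2 + 2·0 + 3 = 3.
Assume c(r) = r^2 + 2r + 3.
Then c(r+1) = c(r) + (2r + 3) = (r^2 + 2r + 3) + (2r + 3) = r^2 + 4r + 6,
and (r+1)^2 + 2·(r+1) + 3 = r^2 + 4r + 6.
Hence c(m) = m^2 + 2m + 3 for every m ≥ 0, by induction.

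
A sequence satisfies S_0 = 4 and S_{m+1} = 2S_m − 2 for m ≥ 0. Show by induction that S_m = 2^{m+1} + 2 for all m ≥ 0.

Base case: S_0 = 4, and 2^{0+1} + 2 = 2 + 2 = 4.
Assume S_k = 2^{k+1} + 2 for some k ≥ 0.
Then S_{k+1} = 2S_k − 2 = 2·(2^{k+1} + 2) − 2 = 2^{k+2} + 4 − 2 = 2^{k+2} + 2.
By induction, S_m = 2^{m+1} + 2 for all m ≥ 0.

S_m = 2^{m+1} + 2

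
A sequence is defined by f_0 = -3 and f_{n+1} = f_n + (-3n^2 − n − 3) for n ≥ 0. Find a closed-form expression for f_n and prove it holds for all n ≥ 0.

Claim: f_n = -n^3 + n^2 − 3n − 3.

Base case: f_0 = -3, and -0^3 + 0^2 − 3·0 − 3 = -3.
Assume f_j = -j^3 + j^2 − 3j − 3.
Then f_{j+1} = f_j + (-3j^2 − j − 3) = (-j^3 + j^2 − 3j − 3) + (-3j^2 − j − 3) = -j^3 − 2j^2 − 4j − 6,
and -(j+1)^3 + (j+1)^2 − 3·(j+1) − 3 = -j^3 − 2j^2 − 4j − 6.
By induction, f_n = -n^3 + n^2 − 3n − 3 for all n ≥ 0.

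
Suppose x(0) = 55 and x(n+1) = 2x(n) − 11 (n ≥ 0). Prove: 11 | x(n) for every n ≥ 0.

Base case: x(0) = 55 = 11·5, so 11 | x(0).
Assume 11 | x(m), so x(m) = 11t for some integer t.
Then x(m+1) = 2x(m) − 11 = 2·(11t) − 11 = 11(2t − 1), so 11 | x(m+1).
Hence 11 | x(n) for every n ≥ 0, by induction.

11 | x(n)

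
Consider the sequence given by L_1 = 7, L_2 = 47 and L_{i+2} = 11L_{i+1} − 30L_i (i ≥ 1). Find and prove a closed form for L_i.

Claim: L_i = 2·6^i − 5^i.

Base cases: L_1 = 7 and 2·6^1 − 5^1 = 7; L_2 = 47 and 2·6^2 − 5^2 = 47.
Assume L_t = 2·6^t − 5^t for all 1 ≤ t ≤ j, where j ≥ 2.
Then L_{j+1} = 11L_j − 30L_{j−1} = 11·(2·6^j − 5^j) − 30·(2·6^{j−1} − 5^{j−1}) = 2·(11·6 − 30)6^{j−1} − (11·5 − 30)5^{j−1} = 72·6^{j−1} − 25·5^{j−1} = 2·6^{j+1} − 5^{j+1}.
So the formula holds for j+1, and by strong induction L_i = 2·6^i − 5^i for all i ≥ 1.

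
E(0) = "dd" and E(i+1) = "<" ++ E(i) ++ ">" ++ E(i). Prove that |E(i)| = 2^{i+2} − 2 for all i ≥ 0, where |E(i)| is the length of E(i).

Base case: |E(0)| = 2, and 2^{0+2} − 2 = 2.
Assume |E(r)| = 2^{r+2} − 2.
Then |E(r+1)| = 1 + |E(r)| + 1 + |E(r)| = 2|E(r)| + 2 = 2(2^{r+2} − 2) + 2 = 2^{r+3} − 4 + 2 = 2^{r+3} − 2.
By induction, |E(i)| = 2^{i+2} − 2 for all i ≥ 0.

|E(i)| = 2^{i+2} − 2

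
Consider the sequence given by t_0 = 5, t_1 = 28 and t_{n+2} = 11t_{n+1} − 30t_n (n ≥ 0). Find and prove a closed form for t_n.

Claim: t_n = 3·6^n + 2·5^n.

Base cases: t_0 = 5 and 3·6^0 + 2·5^0 = 5; t_1 = 28 and 3·6^1 + 2·5^1 = 28.
Assume t_j = 3·6^j + 2·5^j for all 0 ≤ j ≤ m, where m ≥ 1.
Then t_{m+1} = 11t_m − 30t_{m−1} = 11·(3·6^m + 2·5^m) − 30·(3·6^{m−1} + 2·5^{m−1}) = 3·(11·6 − 30)6^{m−1} + 2·(11·5 − 30)5^{m−1} = 108·6^{m−1} + 50·5^{m−1} = 3·6^{m+1} + 2·5^{m+1}.
So the formula holds for m+1, and by strong induction t_n = 3·6^n + 2·5^n for all n ≥ 0.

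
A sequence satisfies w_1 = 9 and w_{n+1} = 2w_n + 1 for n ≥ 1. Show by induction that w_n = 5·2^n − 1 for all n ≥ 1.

Base case: w_1 = 9, and 5·2^1 − 1 = 10 − 1 = 9.
Assume w_r = 5·2^r − 1 for some r ≥ 1.
Then w_{r+1} = 2w_r + 1 = 2·(5·2^r − 1) + 1 = 10·2^r − 2 + 1 = 5·2^{r+1} − 1.
This completes the inductive step, so w_n = 5·2^n − 1 for all n ≥ 1.

w_n = 5·2^n − 1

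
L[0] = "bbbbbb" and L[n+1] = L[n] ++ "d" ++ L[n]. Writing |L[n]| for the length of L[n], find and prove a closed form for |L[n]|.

Claim: |L[n]| = 7·2^n − 1.

Base case: |L[0]| = 6, and 7·2^0 − 1 = 6.
Assume |L[j]| = 7·2^j − 1.
Then |L[j+1]| = |L[j]| + 1 + |L[j]| = 2|L[j]| + 1 = 2(7·2^j − 1) + 1 = 7·2^{j+1} − 2 + 1 = 7·2^{j+1} − 1.
By induction, |L[n]| = 7·2^n − 1 for all n ≥ 0.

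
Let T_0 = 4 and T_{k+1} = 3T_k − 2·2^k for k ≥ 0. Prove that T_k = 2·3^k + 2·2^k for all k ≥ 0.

Base case: T_0 = 4, and 2·3^0 + 2·2^0 = 2 + 2 = 4.
Assume T_j = 2·3^j + 2·2^j for some j ≥ 0.
Then T_{j+1} = 3T_j − 2·2^j = 3·(2·3^j + 2·2^j) − 2·2^j = 2·3^{j+1} + 6·2^j − 2·2^j = 2·3^{j+1} + 4·2^j = 2·3^{j+1} + 2·2^{j+1}.
By induction, T_k = 2·3^k + 2·2^k for all k ≥ 0.

T_k = 2·3^k + 2·2^k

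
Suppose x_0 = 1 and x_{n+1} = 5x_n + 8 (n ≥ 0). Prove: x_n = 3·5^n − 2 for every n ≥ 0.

Base case: x_0 = 1, and 3·5^0 − 2 = 3 − 2 = 1.
Assume x_k = 3·5^k − 2 for some k ≥ 0.
Then x_{k+1} = 5x_k + 8 = 5·(3·5^k − 2) + 8 = 15·5^k − 10 + 8 = 3·5^{k+1} − 2.
By induction, x_n = 3·5^n − 2 for all n ≥ 0.

x_n = 3·5^n − 2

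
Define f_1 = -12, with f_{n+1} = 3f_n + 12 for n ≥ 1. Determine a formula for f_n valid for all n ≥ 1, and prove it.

Claim: f_n = -2·3^n − 6.

Base case: f_1 = -12, and -2·3^1 − 6 = -6 − 6 = -12.
Assume f_j = -2·3^j − 6 for some j ≥ 1.
Then f_{j+1} = 3f_j + 12 = 3·(-2·3^j − 6) + 12 = -6·3^j − 18 + 12 = -2·3^{j+1} − 6.
This completes the inductive step, so f_n = -2·3^n − 6 for all n ≥ 1.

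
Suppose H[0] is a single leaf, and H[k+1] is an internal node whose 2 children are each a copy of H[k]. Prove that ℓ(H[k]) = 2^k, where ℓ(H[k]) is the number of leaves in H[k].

Base case: ℓ(H[0]) = 1, and 2^0 = 1.
Assume ℓ(H[j]) = 2^j.
Then ℓ(H[j+1]) = 2·ℓ(H[j]) = 2·2^j = 2^{j+1}.
This completes the inductive step, so ℓ(H[k]) = 2^k for all k ≥ 0.

ℓ(H[k]) = 2^k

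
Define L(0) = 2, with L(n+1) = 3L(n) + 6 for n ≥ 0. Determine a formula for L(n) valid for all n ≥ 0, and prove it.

Claim: L(n) = 5·3^n − 3.

Base case: L(0) = 2, and 5·3^0 − 3 = 5 − 3 = 2.
Assume L(r) = 5·3^r − 3 for some r ≥ 0.
Then L(r+1) = 3L(r) + 6 = 3·(5·3^r − 3) + 6 = 15·3^r − 9 + 6 = 5·3^{r+1} − 3.
This completes the inductive step, so L(n) = 5·3^n − 3 for all n ≥ 0.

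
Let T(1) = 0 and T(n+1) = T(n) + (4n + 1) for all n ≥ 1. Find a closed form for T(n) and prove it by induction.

Claim: T(n) = 2n^2 − n − 1.

Base case: T(1) = 0, and 2·1^2 − 1 − 1 = 0.
Assume T(k) = 2k^2 − k − 1.
Then T(k+1) = T(k) + (4k + 1) = (2k^2 − k − 1) + (4k + 1) = 2k^2 + 3k,
and 2·(k+1)^2 − (k+1) − 1 = 2k^2 + 3k.
This completes the inductive step, so T(n) = 2n^2 − n − 1 for all n ≥ 1.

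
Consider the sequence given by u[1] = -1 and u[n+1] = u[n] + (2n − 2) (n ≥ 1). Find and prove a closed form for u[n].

Claim: u[n] = n^2 − 3n + 1.

Base case: u[1] = -1, and 1^2 − 3·1 + 1 = -1.
Assume u[r] = r^2 − 3r + 1.
Then u[r+1] = u[r] + (2r − 2) = (r^2 − 3r + 1) + (2r − 2) = r^2 − r − 1,
and (r+1)^2 − 3·(r+1) + 1 = r^2 − r − 1.
Hence u[n] = n^2 − 3n + 1 for every n ≥ 1, by induction.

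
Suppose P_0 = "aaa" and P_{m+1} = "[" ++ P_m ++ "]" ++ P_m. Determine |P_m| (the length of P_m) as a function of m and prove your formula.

Claim: |P_m| = 5·2^m − 2.

Base case: |P_0| = 3, and 5·2^0 − 2 = 3.
Assume |P_k| = 5·2^k − 2.
Then |P_{k+1}| = 1 + |P_k| + 1 + |P_k| = 2|P_k| + 2 = 2(5·2^k − 2) + 2 = 5·2^{k+1} − 4 + 2 = 5·2^{k+1} − 2.
Hence |P_m| = 5·2^m − 2 for every m ≥ 0, by induction.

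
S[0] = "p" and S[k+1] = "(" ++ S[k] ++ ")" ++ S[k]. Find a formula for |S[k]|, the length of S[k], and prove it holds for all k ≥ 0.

Claim: |S[k]| = 3·2^k − 2.

Base case: |S[0]| = 1, and 3·2^0 − 2 = 1.
Assume |S[r]| = 3·2^r − 2.
Then |S[r+1]| = 1 + |S[r]| + 1 + |S[r]| = 2|S[r]| + 2 = 2(3·2^r − 2) + 2 = 3·2^{r+1} − 4 + 2 = 3·2^{r+1} − 2.
By induction, |S[k]| = 3·2^k − 2 for all k ≥ 0.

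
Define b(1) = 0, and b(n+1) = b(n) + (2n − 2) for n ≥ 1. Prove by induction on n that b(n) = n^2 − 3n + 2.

Base case: b(1) = 0, and 1^2 − 3·1 + 2 = 0.
Assume b(k) = k^2 − 3k + 2.
Then b(k+1) = b(k) + (2k − 2) = (k^2 − 3k + 2) + (2k − 2) = k^2 − k,
and (k+1)^2 − 3·(k+1) + 2 = k^2 − k.
This completes the inductive step, so b(n) = n^2 − 3n + 2 for all n ≥ 1.

b(n) = n^2 − 3n + 2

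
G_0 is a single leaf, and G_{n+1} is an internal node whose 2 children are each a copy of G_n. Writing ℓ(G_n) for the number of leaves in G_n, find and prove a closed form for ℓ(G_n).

Claim: ℓ(G_n) = 2^n.

Base case: ℓ(G_0) = 1, and 2^0 = 1.
Assume ℓ(G_k) = 2^k.
Then ℓ(G_{k+1}) = 2·ℓ(G_k) = 2·2^k = 2^{k+1}.
This completes the inductive step, so ℓ(G_n) = 2^n for all n ≥ 0.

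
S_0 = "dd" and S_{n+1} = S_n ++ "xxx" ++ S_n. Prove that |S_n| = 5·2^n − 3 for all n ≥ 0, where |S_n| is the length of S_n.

Base case: |S_0| = 2, and 5·2^0 − 3 = 2.
Assume |S_j| = 5·2^j − 3.
Then |S_{j+1}| = |S_j| + 3 + |S_j| = 2|S_j| + 3 = 2(5·2^j − 3) + 3 = 5·2^{j+1} − 6 + 3 = 5·2^{j+1} − 3.
By induction, |S_n| = 5·2^n − 3 for all n ≥ 0.

|S_n| = 5·2^n − 3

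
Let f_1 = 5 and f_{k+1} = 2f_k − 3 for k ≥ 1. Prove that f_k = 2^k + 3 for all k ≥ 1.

Base case: f_1 = 5, and 2^1 + 3 = 2 + 3 = 5.
Assume f_m = 2^m + 3 for some m ≥ 1.
Then f_{m+1} = 2f_m − 3 = 2·(2^m + 3) − 3 = 2^{m+1} + 6 − 3 = 2^{m+1} + 3.
This completes the inductive step, so f_k = 2^k + 3 for all k ≥ 1.

f_k = 2^k + 3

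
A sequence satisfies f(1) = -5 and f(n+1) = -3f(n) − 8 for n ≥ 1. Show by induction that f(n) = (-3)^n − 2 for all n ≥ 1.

Base case: f(1) = -5, and (-3)^1 − 2 = -3 − 2 = -5.
Assume f(m) = (-3)^m − 2 for some m ≥ 1.
Then f(m+1) = -3f(m) − 8 = -3·((-3)^m − 2) − 8 = -3·(-3)^m + 6 − 8 = (-3)^{m+1} − 2.
By induction, f(n) = (-3)^n − 2 for all n ≥ 1.

f(n) = (-3)^n − 2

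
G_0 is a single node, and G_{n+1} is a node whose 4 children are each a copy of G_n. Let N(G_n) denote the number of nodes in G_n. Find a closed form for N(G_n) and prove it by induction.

Claim: N(G_n) = (4^{n+1} − 1)/3.

Base case: N(G_0) = 1, and (4^{0+1} − 1)/3 = 1.
Assume N(G_j) = (4^{j+1} − 1)/3.
Then N(G_{j+1}) = 1 + 4N(G_j) = 1 + 4·(4^{j+1} − 1)/3 = 1 + (4^{j+2} − 4)/3 = (3 + 4^{j+2} − 4)/3 = (4^{j+2} − 1)/3.
So the formula holds for j+1, and by induction N(G_n) = (4^{n+1} − 1)/3 for all n ≥ 0.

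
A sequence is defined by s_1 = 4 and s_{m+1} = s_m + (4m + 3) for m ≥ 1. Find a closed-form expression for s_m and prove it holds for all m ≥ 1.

Claim: s_m = 2m^2 + m + 1.

Base case: s_1 = 4, and 2·1^2 + 1 + 1 = 4.
Assume s_j = 2j^2 + j + 1.
Then s_{j+1} = s_j + (4j + 3) = (2j^2 + j + 1) + (4j + 3) = 2j^2 + 5j + 4,
and 2·(j+1)^2 + (j+1) + 1 = 2j^2 + 5j + 4.
By induction, s_m = 2m^2 + m + 1 for all m ≥ 1.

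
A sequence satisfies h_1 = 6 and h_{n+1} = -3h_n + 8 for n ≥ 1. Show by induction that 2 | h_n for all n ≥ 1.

Base case: h_1 = 6 = 2·3, so 2 | h_1.
Assume 2 | h_j, so h_j = 2t for some integer t.
Then h_{j+1} = -3h_j + 8 = -3·(2t) + 8 = 2(-3t + 4), so 2 | h_{j+1}.
By induction, 2 | h_n for all n ≥ 1.

2 | h_n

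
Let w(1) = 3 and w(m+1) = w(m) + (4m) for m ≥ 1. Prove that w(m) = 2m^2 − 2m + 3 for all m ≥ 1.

Base case: w(1) = 3, and 2·1^2 − 2·1 + 3 = 3.
Assume w(j) = 2j^2 − 2j + 3.
Then w(j+1) = w(j) + (4j) = (2j^2 − 2j + 3) + (4j) = 2j^2 + 2j + 3,
and 2·(j+1)^2 − 2·(j+1) + 3 = 2j^2 + 2j + 3.
Hence w(m) = 2m^2 − 2m + 3 for every m ≥ 1, by induction.

w(m) = 2m^2 − 2m + 3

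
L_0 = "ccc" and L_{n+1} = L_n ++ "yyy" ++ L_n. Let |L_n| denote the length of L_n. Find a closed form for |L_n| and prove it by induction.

Claim: |L_n| = 6·2^n − 3.

Base case: |L_0| = 3, and 6·2^0 − 3 = 3.
Assume |L_r| = 6·2^r − 3.
Then |L_{r+1}| = |L_r| + 3 + |L_r| = 2|L_r| + 3 = 2(6·2^r − 3) + 3 = 6·2^{r+1} − 6 + 3 = 6·2^{r+1} − 3.
So the formula holds for r+1, and by induction |L_n| = 6·2^n − 3 for all n ≥ 0.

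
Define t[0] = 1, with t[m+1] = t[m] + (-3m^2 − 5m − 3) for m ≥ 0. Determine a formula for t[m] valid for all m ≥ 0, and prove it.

Claim: t[m] = -m^3 − m^2 − m + 1.

Base case: t[0] = 1, and -0^3 − 0^2 − 0 + 1 = 1.
Assume t[r] = -r^3 − r^2 − r + 1.
Then t[r+1] = t[r] + (-3r^2 − 5r − 3) = (-r^3 − r^2 − r + 1) + (-3r^2 − 5r − 3) = -r^3 − 4r^2 − 6r − 2,
and -(r+1)^3 − (r+1)^2 − (r+1) + 1 = -r^3 − 4r^2 − 6r − 2.
This completes the inductive step, so t[m] = -m^3 − m^2 − m + 1 for all m ≥ 0.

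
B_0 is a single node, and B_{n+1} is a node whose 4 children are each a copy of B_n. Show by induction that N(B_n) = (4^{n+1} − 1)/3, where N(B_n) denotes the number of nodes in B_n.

Base case: N(B_0) = 1, and (4^{0+1} − 1)/3 = 1.
Assume N(B_m) = (4^{m+1} − 1)/3.
Then N(B_{m+1}) = 1 + 4N(B_m) = 1 + 4·(4^{m+1} − 1)/3 = 1 + (4^{m+2} − 4)/3 = (3 + 4^{m+2} − 4)/3 = (4^{m+2} − 1)/3.
This completes the inductive step, so N(B_n) = (4^{n+1} − 1)/3 for all n ≥ 0.

N(B_n) = (4^{n+1} − 1)/3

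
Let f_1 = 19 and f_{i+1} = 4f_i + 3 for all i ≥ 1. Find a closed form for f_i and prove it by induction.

Claim: f_i = 5·4^i − 1.

Base case: f_1 = 19, and 5·4^1 − 1 = 20 − 1 = 19.
Assume f_k = 5·4^k − 1 for some k ≥ 1.
Then f_{k+1} = 4f_k + 3 = 4·(5·4^k − 1) + 3 = 20·4^k − 4 + 3 = 5·4^{k+1} − 1.
By induction, f_i = 5·4^i − 1 for all i ≥ 1.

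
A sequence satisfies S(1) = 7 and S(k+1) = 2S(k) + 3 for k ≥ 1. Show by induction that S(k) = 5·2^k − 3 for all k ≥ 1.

Base case: S(1) = 7, and 5·2^1 − 3 = 10 − 3 = 7.
Assume S(r) = 5·2^r − 3 for some r ≥ 1.
Then S(r+1) = 2S(r) + 3 = 2·(5·2^r − 3) + 3 = 10·2^r − 6 + 3 = 5·2^{r+1} − 3.
This completes the inductive step, so S(k) = 5·2^k − 3 for all k ≥ 1.

S(k) = 5·2^k − 3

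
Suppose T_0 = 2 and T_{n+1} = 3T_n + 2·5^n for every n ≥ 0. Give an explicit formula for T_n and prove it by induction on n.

Claim: T_n = 3^n + 5^n.

Base case: T_0 = 2, and 3^0 + 5^0 = 1 + 1 = 2.
Assume T_r = 3^r + 5^r for some r ≥ 0.
Then T_{r+1} = 3T_r + 2·5^r = 3·(3^r + 5^r) + 2·5^r = 3^{r+1} + 3·5^r + 2·5^r = 3^{r+1} + 5·5^r = 3^{r+1} + 5^{r+1}.
This completes the inductive step, so T_n = 3^n + 5^n for all n ≥ 0.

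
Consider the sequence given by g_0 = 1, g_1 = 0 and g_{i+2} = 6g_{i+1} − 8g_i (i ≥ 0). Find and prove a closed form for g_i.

Claim: g_i = 2·2^i − 4^i.

Base cases: g_0 = 1 and 2·2^0 − 4^0 = 1; g_1 = 0 and 2·2^1 − 4^1 = 0.
Assume g_t = 2·2^t − 4^t for all 0 ≤ t ≤ j, where j ≥ 1.
Then g_{j+1} = 6g_j − 8g_{j−1} = 6·(2·2^j − 4^j) − 8·(2·2^{j−1} − 4^{j−1}) = 2·(6·2 − 8)2^{j−1} − (6·4 − 8)4^{j−1} = 8·2^{j−1} − 16·4^{j−1} = 2·2^{j+1} − 4^{j+1}.
By strong induction, g_i = 2·2^i − 4^i for all i ≥ 0.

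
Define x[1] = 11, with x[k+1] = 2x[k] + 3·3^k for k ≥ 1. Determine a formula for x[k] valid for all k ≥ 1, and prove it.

Claim: x[k] = 2^k + 3·3^k.

Base case: x[1] = 11, and 2^1 + 3·3^1 = 2 + 9 = 11.
Assume x[m] = 2^m + 3·3^m for some m ≥ 1.
Then x[m+1] = 2x[m] + 3·3^m = 2·(2^m + 3·3^m) + 3·3^m = 2^{m+1} + 6·3^m + 3·3^m = 2^{m+1} + 9·3^m = 2^{m+1} + 3·3^{m+1}.
This completes the inductive step, so x[k] = 2^k + 3·3^k for all k ≥ 1.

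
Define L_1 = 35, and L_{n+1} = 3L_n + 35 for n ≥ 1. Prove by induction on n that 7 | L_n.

Base case: L_1 = 35 = 7·5, so 7 | L_1.
Assume 7 | L_j, so L_j = 7t for some integer t.
Then L_{j+1} = 3L_j + 35 = 3·(7t) + 35 = 7(3t + 5), so 7 | L_{j+1}.
By induction, 7 | L_n for all n ≥ 1.

7 | L_n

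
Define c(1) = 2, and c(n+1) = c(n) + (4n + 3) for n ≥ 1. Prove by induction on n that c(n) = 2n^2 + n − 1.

Base case: c(1) = 2, and 2·1^2 + 1 − 1 = 2.
Assume c(m) = 2m^2 + m − 1.
Then c(m+1) = c(m) + (4m + 3) = (2m^2 + m − 1) + (4m + 3) = 2m^2 + 5m + 2,
and 2·(m+1)^2 + (m+1) − 1 = 2m^2 + 5m + 2.
By induction, c(n) = 2n^2 + n − 1 for all n ≥ 1.

c(n) = 2n^2 + n − 1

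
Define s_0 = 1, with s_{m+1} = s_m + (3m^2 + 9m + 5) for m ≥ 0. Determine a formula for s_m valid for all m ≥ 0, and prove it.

Claim: s_m = m^3 + 3m^2 + m + 1.

Base case: s_0 = 1, and 0^3 + 3·0^2 + 0 + 1 = 1.
Assume s_k = k^3 + 3k^2 + k + 1.
Then s_{k+1} = s_k + (3k^2 + 9k + 5) = (k^3 + 3k^2 + k + 1) + (3k^2 + 9k + 5) = k^3 + 6k^2 + 10k + 6,
and (k+1)^3 + 3·(k+1)^2 + (k+1) + 1 = k^3 + 6k^2 + 10k + 6.
This completes the inductive step, so s_m = m^3 + 3m^2 + m + 1 for all m ≥ 0.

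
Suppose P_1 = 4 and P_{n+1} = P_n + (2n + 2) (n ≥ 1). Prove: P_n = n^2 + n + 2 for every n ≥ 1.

Base case: P_1 = 4, and 1^2 + 1 + 2 = 4.
Assume P_r = r^2 + r + 2.
Then P_{r+1} = P_r + (2r + 2) = (r^2 + r + 2) + (2r + 2) = r^2 + 3r + 4,
and (r+1)^2 + (r+1) + 2 = r^2 + 3r + 4.
Hence P_n = n^2 + n + 2 for every n ≥ 1, by induction.

P_n = n^2 + n + 2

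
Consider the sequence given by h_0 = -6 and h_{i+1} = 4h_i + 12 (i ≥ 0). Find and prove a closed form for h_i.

Claim: h_i = -2·4^i − 4.

Base case: h_0 = -6, and -2·4^0 − 4 = -2 − 4 = -6.
Assume h_m = -2·4^m − 4 for some m ≥ 0.
Then h_{m+1} = 4h_m + 12 = 4·(-2·4^m − 4) + 12 = -8·4^m − 16 + 12 = -2·4^{m+1} − 4.
So the formula holds for m+1, and by induction h_i = -2·4^i − 4 for all i ≥ 0.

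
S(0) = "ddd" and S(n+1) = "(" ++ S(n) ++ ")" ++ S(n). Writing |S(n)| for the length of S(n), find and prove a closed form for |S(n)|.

Claim: |S(n)| = 5·2^n − 2.

Base case: |S(0)| = 3, and 5·2^0 − 2 = 3.
Assume |S(j)| = 5·2^j − 2.
Then |S(j+1)| = 1 + |S(j)| + 1 + |S(j)| = 2|S(j)| + 2 = 2(5·2^j − 2) + 2 = 5·2^{j+1} − 4 + 2 = 5·2^{j+1} − 2.
By induction, |S(n)| = 5·2^n − 2 for all n ≥ 0.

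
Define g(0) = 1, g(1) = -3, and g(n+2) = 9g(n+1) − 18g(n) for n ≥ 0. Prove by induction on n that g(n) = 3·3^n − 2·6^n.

Base cases: g(0) = 1 and 3·3^0 − 2·6^0 = 1; g(1) = -3 and 3·3^1 − 2·6^1 = -3.
Assume g(i) = 3·3^i − 2·6^i for all 0 ≤ i ≤ j, where j ≥ 1.
Then g(j+1) = 9g(j) − 18g(j−1) = 9·(3·3^j − 2·6^j) − 18·(3·3^{j−1} − 2·6^{j−1}) = 3·(9·3 − 18)3^{j−1} − 2·(9·6 − 18)6^{j−1} = 27·3^{j−1} − 72·6^{j−1} = 3·3^{j+1} − 2·6^{j+1}.
This completes the inductive step, so g(n) = 3·3^n − 2·6^n for all n ≥ 0.

g(n) = 3·3^n − 2·6^n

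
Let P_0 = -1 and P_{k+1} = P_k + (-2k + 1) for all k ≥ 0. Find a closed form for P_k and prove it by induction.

Claim: P_k = -k^2 + 2k − 1.

Base case: P_0 = -1, and -0^2 + 2·0 − 1 = -1.
Assume P_j = -j^2 + 2j − 1.
Then P_{j+1} = P_j + (-2j + 1) = (-j^2 + 2j − 1) + (-2j + 1) = -j^2,
and -(j+1)^2 + 2·(j+1) − 1 = -j^2.
Hence P_k = -k^2 + 2k − 1 for every k ≥ 0, by induction.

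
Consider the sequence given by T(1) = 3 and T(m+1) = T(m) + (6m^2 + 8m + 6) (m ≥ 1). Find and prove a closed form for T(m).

Claim: T(m) = 2m^3 + m^2 + 3m − 3.

Base case: T(1) = 3, and 2·1^3 + 1^2 + 3·1 − 3 = 3.
Assume T(r) = 2r^3 + r^2 + 3r − 3.
Then T(r+1) = T(r) + (6r^2 + 8r + 6) = (2r^3 + r^2 + 3r − 3) + (6r^2 + 8r + 6) = 2r^3 + 7r^2 + 11r + 3,
and 2·(r+1)^3 + (r+1)^2 + 3·(r+1) − 3 = 2r^3 + 7r^2 + 11r + 3.
By induction, T(m) = 2m^3 + m^2 + 3m − 3 for all m ≥ 1.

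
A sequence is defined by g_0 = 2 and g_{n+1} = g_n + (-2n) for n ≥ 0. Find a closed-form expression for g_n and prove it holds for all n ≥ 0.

Claim: g_n = -n^2 + n + 2.

Base case: g_0 = 2, and -0^2 + 0 + 2 = 2.
Assume g_r = -r^2 + r + 2.
Then g_{r+1} = g_r + (-2r) = (-r^2 + r + 2) + (-2r) = -r^2 − r + 2,
and -(r+1)^2 + (r+1) + 2 = -r^2 − r + 2.
This completes the inductive step, so g_n = -n^2 + n + 2 for all n ≥ 0.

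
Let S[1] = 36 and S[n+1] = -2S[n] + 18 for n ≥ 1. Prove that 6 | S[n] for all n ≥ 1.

Base case: S[1] = 36 = 6·6, so 6 | S[1].
Assume 6 | S[m], so S[m] = 6t for some integer t.
Then S[m+1] = -2S[m] + 18 = -2·(6t) + 18 = 6(-2t + 3), so 6 | S[m+1].
So the property holds for m+1, and by induction 6 | S[n] for all n ≥ 1.

6 | S[n]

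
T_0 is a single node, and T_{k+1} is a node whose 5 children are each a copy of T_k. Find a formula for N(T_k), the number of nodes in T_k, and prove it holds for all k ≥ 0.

Claim: N(T_k) = (5^{k+1} − 1)/4.

Base case: N(T_0) = 1, and (5^{0+1} − 1)/4 = 1.
Assume N(T_r) = (5^{r+1} − 1)/4.
Then N(T_{r+1}) = 1 + 5N(T_r) = 1 + 5·(5^{r+1} − 1)/4 = 1 + (5^{r+2} − 5)/4 = (4 + 5^{r+2} − 5)/4 = (5^{r+2} − 1)/4.
So the formula holds for r+1, and by induction N(T_k) = (5^{k+1} − 1)/4 for all k ≥ 0.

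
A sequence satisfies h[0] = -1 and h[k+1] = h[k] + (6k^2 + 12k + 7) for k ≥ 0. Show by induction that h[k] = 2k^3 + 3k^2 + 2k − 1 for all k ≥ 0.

Base case: h[0] = -1, and 2·0^3 + 3·0^2 + 2·0 − 1 = -1.
Assume h[m] = 2m^3 + 3m^2 + 2m − 1.
Then h[m+1] = h[m] + (6m^2 + 12m + 7) = (2m^3 + 3m^2 + 2m − 1) + (6m^2 + 12m + 7) = 2m^3 + 9m^2 + 14m + 6,
and 2·(m+1)^3 + 3·(m+1)^2 + 2·(m+1) − 1 = 2m^3 + 9m^2 + 14m + 6.
Hence h[k] = 2k^3 + 3k^2 + 2k − 1 for every k ≥ 0, by induction.

h[k] = 2k^3 + 3k^2 + 2k − 1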